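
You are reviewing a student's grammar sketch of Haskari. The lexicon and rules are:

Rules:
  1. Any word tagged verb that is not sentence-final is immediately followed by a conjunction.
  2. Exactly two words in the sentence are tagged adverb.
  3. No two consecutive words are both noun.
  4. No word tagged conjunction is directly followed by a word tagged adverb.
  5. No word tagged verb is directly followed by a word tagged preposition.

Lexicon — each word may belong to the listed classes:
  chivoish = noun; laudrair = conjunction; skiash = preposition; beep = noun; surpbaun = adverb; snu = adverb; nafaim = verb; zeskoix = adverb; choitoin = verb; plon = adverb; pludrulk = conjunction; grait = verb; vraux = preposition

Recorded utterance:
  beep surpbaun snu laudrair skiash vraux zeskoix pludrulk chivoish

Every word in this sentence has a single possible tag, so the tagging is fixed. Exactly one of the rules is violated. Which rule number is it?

Fixed tagging: noun adverb adverb conjunction preposition preposition adverb conjunction noun.
Rule check: R1 ✓, R2 ✗, R3 ✓, R4 ✓, R5 ✓.
Only rule 2 fails.

2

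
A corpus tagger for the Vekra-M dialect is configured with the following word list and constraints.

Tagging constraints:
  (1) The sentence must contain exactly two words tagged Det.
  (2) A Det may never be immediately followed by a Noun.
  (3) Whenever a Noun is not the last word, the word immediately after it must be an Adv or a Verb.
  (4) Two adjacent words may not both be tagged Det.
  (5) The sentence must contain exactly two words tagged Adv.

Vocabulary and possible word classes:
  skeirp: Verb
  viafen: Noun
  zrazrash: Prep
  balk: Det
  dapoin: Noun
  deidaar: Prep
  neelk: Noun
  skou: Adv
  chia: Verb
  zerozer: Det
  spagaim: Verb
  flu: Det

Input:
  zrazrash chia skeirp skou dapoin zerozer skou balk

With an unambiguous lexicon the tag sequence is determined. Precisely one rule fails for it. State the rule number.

Fixed tagging: Prep Verb Verb Adv Noun Det Adv Det.
Checking each rule: R1 pass, R2 pass, R3 fail, R4 pass, R5 pass.
Only rule 3 fails.

3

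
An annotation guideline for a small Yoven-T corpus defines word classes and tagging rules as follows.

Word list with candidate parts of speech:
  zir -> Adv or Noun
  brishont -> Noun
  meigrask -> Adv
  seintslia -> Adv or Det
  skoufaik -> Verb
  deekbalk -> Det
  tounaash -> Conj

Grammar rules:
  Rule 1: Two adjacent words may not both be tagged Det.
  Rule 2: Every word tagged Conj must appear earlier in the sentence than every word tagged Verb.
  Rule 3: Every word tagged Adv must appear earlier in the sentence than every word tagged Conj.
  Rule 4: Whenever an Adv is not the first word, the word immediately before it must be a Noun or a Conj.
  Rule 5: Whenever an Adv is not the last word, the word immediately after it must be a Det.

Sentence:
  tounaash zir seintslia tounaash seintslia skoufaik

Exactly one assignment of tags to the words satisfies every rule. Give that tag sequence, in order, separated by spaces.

Candidates per position — 1:tounaash {Conj}; 2:zir {Adv,Noun}; 3:seintslia {Adv,Det}; 4:tounaash {Conj}; 5:seintslia {Adv,Det}; 6:skoufaik {Verb}.
If word 2 were Adv, no tagging could satisfy rule 3; so word 2 is Noun.
If word 3 were Adv, no tagging could satisfy rule 3; so word 3 is Det.
If word 5 were Adv, no tagging could satisfy rule 3; so word 5 is Det.
So the tagging must be: Conj Noun Det Conj Det Verb.
Check: rule 1 ✓; rule 2 ✓; rule 3 ✓; rule 4 ✓; rule 5 ✓.

Conj Noun Det Conj Det Verb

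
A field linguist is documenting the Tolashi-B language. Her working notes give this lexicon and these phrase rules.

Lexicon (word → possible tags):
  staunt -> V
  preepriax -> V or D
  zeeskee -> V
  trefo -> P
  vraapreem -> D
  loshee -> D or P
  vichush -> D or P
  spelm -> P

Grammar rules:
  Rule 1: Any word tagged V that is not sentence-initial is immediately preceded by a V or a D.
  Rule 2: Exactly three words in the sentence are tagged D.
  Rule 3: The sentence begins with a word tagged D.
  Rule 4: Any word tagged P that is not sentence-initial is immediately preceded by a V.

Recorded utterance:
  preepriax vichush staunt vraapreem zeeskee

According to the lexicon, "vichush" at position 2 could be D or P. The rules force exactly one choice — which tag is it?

Candidates per position — 1:preepriax {V,D}; 2:vichush {D,P}; 3:staunt {V}; 4:vraapreem {D}; 5:zeeskee {V}.
At position 1, choosing V makes rule 2 impossible to satisfy; hence D.
At position 2, choosing P makes rule 1 impossible to satisfy; hence D.
So the tagging must be: D D V D V.
Checking: rule 1 ✓; rule 2 ✓; rule 3 ✓; rule 4 ✓.

D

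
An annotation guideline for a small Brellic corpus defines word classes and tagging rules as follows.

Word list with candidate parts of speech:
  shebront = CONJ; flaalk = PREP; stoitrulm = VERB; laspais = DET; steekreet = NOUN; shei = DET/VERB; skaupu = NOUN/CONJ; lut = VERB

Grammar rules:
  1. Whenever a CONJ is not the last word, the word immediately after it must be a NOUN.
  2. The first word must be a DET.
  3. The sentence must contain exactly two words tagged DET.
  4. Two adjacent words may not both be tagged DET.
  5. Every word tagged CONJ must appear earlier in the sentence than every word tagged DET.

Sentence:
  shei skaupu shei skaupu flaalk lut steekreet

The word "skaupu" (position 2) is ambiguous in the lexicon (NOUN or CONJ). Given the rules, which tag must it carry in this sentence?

Candidates per position — 1:shei {DET,VERB}; 2:skaupu {NOUN,CONJ}; 3:shei {DET,VERB}; 4:skaupu {NOUN,CONJ}; 5:flaalk {PREP}; 6:lut {VERB}; 7:steekreet {NOUN}.
If word 1 were VERB, no tagging could satisfy rule 2; so word 1 is DET.
If word 2 were CONJ, no tagging could satisfy rule 1; so word 2 is NOUN.
If word 3 were VERB, no tagging could satisfy rule 3; so word 3 is DET.
If word 4 were CONJ, no tagging could satisfy rule 1; so word 4 is NOUN.
That leaves exactly one tagging: DET NOUN DET NOUN PREP VERB NOUN.
Check: rule 1 ok; rule 2 ok; rule 3 ok; rule 4 ok; rule 5 ok.

NOUN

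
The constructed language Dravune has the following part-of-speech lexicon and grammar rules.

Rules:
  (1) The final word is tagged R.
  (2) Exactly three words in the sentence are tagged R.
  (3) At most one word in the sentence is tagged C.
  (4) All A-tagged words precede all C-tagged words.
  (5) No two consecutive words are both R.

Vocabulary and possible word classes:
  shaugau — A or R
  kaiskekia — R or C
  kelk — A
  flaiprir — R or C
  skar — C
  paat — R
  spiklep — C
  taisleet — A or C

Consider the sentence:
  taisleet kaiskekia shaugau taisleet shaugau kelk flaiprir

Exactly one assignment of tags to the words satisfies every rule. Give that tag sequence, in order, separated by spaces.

Candidates per position — 1:taisleet {A,C}; 2:kaiskekia {R,C}; 3:shaugau {A,R}; 4:taisleet {A,C}; 5:shaugau {A,R}; 6:kelk {A}; 7:flaiprir {R,C}.
At position 1, choosing C makes rule 4 impossible to satisfy; hence A.
At position 2, choosing C makes rule 4 impossible to satisfy; hence R.
At position 3, choosing R makes rule 5 impossible to satisfy; hence A.
At position 4, choosing C makes rule 4 impossible to satisfy; hence A.
At position 5, choosing A makes rule 2 impossible to satisfy; hence R.
At position 7, choosing C makes rule 1 impossible to satisfy; hence R.
That leaves exactly one tagging: A R A A R A R.
Check: rule 1 holds; rule 2 holds; rule 3 holds; rule 4 holds; rule 5 holds.

A R A A R A R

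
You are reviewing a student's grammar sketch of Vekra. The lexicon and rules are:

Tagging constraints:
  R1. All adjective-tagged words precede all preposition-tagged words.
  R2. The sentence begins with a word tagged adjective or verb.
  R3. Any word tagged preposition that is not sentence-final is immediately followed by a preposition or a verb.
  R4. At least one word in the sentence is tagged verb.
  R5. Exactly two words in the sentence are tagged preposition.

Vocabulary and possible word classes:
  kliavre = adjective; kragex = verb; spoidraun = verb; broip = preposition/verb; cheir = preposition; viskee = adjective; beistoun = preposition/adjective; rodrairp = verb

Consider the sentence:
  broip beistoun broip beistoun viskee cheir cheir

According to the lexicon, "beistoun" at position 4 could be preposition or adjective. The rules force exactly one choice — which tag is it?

adjective

Candidates per position — 1:broip {preposition,verb}; 2:beistoun {preposition,adjective}; 3:broip {preposition,verb}; 4:beistoun {preposition,adjective}; 5:viskee {adjective}; 6:cheir {preposition}; 7:cheir {preposition}.
At position 1, choosing preposition makes rule 1 impossible to satisfy; hence verb.
At position 2, choosing preposition makes rule 1 impossible to satisfy; hence adjective.
At position 3, choosing preposition makes rule 1 impossible to satisfy; hence verb.
At position 4, choosing preposition makes rule 1 impossible to satisfy; hence adjective.
So the tagging must be: verb adjective verb adjective adjective preposition preposition.
Rule-by-rule: rule 1 ✓; rule 2 ✓; rule 3 ✓; rule 4 ✓; rule 5 ✓.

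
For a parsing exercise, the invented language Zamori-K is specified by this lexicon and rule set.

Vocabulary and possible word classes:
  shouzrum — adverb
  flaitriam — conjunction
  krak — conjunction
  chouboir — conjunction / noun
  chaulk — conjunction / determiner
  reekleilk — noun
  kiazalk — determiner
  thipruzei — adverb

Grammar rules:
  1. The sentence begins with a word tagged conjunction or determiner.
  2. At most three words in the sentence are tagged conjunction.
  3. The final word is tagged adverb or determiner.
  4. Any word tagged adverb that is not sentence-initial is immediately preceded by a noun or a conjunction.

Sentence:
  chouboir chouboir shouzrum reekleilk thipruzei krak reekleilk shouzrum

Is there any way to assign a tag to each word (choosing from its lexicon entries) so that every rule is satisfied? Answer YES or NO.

Candidates per position — 1:chouboir {conjunction,noun}; 2:chouboir {conjunction,noun}; 3:shouzrum {adverb}; 4:reekleilk {noun}; 5:thipruzei {adverb}; 6:krak {conjunction}; 7:reekleilk {noun}; 8:shouzrum {adverb}.
One satisfying assignment: conjunction noun adverb noun adverb conjunction noun adverb.
Rule-by-rule: rule 1 holds; rule 2 holds; rule 3 holds; rule 4 holds.

YES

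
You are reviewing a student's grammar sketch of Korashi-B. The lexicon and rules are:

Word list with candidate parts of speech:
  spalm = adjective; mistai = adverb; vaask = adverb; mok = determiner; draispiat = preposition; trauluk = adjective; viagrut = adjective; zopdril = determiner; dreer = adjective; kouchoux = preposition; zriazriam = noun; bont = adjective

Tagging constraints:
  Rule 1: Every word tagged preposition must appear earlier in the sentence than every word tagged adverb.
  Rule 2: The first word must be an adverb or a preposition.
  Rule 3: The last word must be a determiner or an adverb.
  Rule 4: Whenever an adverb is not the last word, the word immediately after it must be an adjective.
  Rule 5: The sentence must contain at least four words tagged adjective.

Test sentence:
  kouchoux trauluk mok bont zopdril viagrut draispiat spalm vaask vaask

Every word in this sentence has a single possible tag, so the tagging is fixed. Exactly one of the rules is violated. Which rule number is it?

4

Fixed tagging: preposition adjective determiner adjective determiner adjective preposition adjective adverb adverb.
Applying the rules: R1 ok, R2 ok, R3 ok, R4 fails, R5 ok.
Only rule 4 fails.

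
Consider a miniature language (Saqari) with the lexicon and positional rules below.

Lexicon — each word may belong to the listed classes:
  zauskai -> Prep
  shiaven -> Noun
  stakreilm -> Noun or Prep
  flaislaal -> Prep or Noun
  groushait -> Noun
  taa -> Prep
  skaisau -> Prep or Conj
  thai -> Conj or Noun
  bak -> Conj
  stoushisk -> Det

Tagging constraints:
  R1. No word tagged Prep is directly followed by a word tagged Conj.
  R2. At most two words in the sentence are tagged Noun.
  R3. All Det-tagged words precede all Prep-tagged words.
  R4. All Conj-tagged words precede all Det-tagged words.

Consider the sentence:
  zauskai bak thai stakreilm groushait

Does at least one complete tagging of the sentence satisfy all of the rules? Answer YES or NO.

NO

Candidates per position — 1:zauskai {Prep}; 2:bak {Conj}; 3:thai {Conj,Noun}; 4:stakreilm {Noun,Prep}; 5:groushait {Noun}.
Rule 1 cannot be satisfied by any choice of tags from the lexicon.
So there is no consistent tagging.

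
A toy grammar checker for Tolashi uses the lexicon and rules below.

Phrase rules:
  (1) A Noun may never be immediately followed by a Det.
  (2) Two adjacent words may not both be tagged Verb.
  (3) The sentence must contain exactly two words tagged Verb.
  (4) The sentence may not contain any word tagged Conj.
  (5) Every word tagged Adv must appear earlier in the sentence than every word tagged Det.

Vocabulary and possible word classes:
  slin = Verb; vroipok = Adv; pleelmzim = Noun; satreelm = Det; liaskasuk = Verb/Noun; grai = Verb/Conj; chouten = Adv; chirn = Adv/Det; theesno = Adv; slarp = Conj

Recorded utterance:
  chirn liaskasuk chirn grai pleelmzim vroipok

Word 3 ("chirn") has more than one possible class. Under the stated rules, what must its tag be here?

Adv

Candidates per position — 1:chirn {Adv,Det}; 2:liaskasuk {Verb,Noun}; 3:chirn {Adv,Det}; 4:grai {Verb,Conj}; 5:pleelmzim {Noun}; 6:vroipok {Adv}.
Position 1: tagging it Det would leave rule 5 unsatisfiable, so it must be Adv.
Position 2: tagging it Noun would leave rule 3 unsatisfiable, so it must be Verb.
Position 3: tagging it Det would leave rule 5 unsatisfiable, so it must be Adv.
Position 4: tagging it Conj would leave rule 3 unsatisfiable, so it must be Verb.
The unique satisfying tagging is: Adv Verb Adv Verb Noun Adv.
Checking: rule 1 satisfied; rule 2 satisfied; rule 3 satisfied; rule 4 satisfied; rule 5 satisfied.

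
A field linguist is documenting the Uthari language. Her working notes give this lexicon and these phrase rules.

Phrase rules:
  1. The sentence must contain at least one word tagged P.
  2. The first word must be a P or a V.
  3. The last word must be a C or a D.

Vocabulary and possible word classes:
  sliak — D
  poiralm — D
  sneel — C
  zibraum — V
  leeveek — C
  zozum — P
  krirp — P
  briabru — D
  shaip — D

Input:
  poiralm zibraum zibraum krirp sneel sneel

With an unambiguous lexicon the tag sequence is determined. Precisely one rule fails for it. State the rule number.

2

Fixed tagging: D V V P C C.
Rule check: R1 ok, R2 fails, R3 ok.
Only rule 2 fails.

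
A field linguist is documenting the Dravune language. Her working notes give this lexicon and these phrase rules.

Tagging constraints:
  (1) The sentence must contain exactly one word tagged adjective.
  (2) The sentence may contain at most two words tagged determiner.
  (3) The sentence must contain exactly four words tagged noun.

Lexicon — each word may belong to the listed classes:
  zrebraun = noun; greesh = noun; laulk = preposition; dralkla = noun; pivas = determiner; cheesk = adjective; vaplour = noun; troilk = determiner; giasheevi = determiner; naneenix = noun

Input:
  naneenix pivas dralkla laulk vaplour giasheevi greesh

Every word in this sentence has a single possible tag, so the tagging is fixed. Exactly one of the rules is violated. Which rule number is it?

Fixed tagging: noun determiner noun preposition noun determiner noun.
Checking each rule: R1 fail, R2 pass, R3 pass.
Only rule 1 fails.

1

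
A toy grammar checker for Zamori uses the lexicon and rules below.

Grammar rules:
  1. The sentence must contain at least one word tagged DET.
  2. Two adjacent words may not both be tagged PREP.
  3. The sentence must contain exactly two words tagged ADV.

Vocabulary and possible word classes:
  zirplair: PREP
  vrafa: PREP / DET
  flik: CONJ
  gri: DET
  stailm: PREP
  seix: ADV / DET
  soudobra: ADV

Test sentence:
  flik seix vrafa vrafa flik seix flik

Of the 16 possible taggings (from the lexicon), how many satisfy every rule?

Candidates per position — 1:flik {CONJ}; 2:seix {ADV,DET}; 3:vrafa {PREP,DET}; 4:vrafa {PREP,DET}; 5:flik {CONJ}; 6:seix {ADV,DET}; 7:flik {CONJ}.
There are 16 candidate sequences in total.
The sequences that satisfy every rule: CONJ ADV PREP DET CONJ ADV CONJ; CONJ ADV DET PREP CONJ ADV CONJ; CONJ ADV DET DET CONJ ADV CONJ.
Count = 3.

3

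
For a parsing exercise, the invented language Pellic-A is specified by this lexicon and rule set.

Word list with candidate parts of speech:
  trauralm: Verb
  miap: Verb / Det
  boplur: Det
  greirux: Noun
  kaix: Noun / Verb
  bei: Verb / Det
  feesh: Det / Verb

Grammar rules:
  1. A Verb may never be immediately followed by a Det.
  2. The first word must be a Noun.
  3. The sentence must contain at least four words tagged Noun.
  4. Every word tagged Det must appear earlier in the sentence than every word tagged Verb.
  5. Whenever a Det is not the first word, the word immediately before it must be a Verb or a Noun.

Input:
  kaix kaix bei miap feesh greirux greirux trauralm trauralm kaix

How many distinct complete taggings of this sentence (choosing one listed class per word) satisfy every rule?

Candidates per position — 1:kaix {Noun,Verb}; 2:kaix {Noun,Verb}; 3:bei {Verb,Det}; 4:miap {Verb,Det}; 5:feesh {Det,Verb}; 6:greirux {Noun}; 7:greirux {Noun}; 8:trauralm {Verb}; 9:trauralm {Verb}; 10:kaix {Noun,Verb}.
There are 64 candidate sequences in total.
The sequences that satisfy every rule: Noun Noun Verb Verb Verb Noun Noun Verb Verb Noun; Noun Noun Verb Verb Verb Noun Noun Verb Verb Verb; Noun Noun Det Verb Verb Noun Noun Verb Verb Noun; Noun Noun Det Verb Verb Noun Noun Verb Verb Verb; Noun Verb Verb Verb Verb Noun Noun Verb Verb Noun.
Count = 5.

5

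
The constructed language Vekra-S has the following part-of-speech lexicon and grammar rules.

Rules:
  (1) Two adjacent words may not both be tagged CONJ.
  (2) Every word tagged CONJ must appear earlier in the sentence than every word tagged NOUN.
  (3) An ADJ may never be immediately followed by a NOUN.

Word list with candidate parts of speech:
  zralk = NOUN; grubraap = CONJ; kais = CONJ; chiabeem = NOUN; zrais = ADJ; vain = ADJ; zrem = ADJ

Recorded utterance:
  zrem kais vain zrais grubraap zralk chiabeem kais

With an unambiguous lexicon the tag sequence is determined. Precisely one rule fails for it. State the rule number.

Fixed tagging: ADJ CONJ ADJ ADJ CONJ NOUN NOUN CONJ.
Applying the rules: R1 ✓, R2 ✗, R3 ✓.
Only rule 2 fails.

2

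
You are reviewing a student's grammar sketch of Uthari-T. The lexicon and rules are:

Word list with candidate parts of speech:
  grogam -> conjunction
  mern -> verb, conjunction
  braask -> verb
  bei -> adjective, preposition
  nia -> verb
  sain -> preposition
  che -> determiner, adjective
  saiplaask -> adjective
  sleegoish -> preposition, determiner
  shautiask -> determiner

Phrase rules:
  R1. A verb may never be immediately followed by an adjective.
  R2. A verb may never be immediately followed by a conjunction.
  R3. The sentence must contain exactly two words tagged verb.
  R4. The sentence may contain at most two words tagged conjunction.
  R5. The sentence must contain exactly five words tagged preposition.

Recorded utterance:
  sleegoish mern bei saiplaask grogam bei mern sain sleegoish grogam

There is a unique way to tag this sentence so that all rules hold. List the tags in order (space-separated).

Candidates per position — 1:sleegoish {preposition,determiner}; 2:mern {verb,conjunction}; 3:bei {adjective,preposition}; 4:saiplaask {adjective}; 5:grogam {conjunction}; 6:bei {adjective,preposition}; 7:mern {verb,conjunction}; 8:sain {preposition}; 9:sleegoish {preposition,determiner}; 10:grogam {conjunction}.
If word 1 were determiner, no tagging could satisfy rule 5; so word 1 is preposition.
If word 2 were conjunction, no tagging could satisfy rule 3; so word 2 is verb.
If word 3 were adjective, no tagging could satisfy rule 1; so word 3 is preposition.
If word 6 were adjective, no tagging could satisfy rule 5; so word 6 is preposition.
If word 7 were conjunction, no tagging could satisfy rule 3; so word 7 is verb.
If word 9 were determiner, no tagging could satisfy rule 5; so word 9 is preposition.
So the tagging must be: preposition verb preposition adjective conjunction preposition verb preposition preposition conjunction.
Rule-by-rule: rule 1 ✓; rule 2 ✓; rule 3 ✓; rule 4 ✓; rule 5 ✓.

preposition verb preposition adjective conjunction preposition verb preposition preposition conjunction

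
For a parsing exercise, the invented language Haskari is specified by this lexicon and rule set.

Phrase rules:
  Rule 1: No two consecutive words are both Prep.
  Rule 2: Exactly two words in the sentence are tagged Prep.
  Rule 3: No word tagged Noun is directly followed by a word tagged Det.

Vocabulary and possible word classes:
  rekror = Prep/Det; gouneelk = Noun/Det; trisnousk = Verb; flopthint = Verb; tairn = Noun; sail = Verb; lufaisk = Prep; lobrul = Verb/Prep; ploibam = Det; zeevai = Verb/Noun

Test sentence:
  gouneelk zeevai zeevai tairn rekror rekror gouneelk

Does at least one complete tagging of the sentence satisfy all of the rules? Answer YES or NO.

NO

Candidates per position — 1:gouneelk {Noun,Det}; 2:zeevai {Verb,Noun}; 3:zeevai {Verb,Noun}; 4:tairn {Noun}; 5:rekror {Prep,Det}; 6:rekror {Prep,Det}; 7:gouneelk {Noun,Det}.
Every candidate sequence violates at least one rule; no consistent tagging exists.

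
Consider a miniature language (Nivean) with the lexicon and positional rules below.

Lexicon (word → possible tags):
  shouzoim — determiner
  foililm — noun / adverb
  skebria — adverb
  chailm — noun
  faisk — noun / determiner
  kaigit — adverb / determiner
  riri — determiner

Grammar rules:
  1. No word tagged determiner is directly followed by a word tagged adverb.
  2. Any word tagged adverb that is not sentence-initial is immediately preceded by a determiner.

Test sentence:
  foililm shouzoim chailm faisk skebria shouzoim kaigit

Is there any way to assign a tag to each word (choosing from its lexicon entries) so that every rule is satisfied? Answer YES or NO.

Candidates per position — 1:foililm {noun,adverb}; 2:shouzoim {determiner}; 3:chailm {noun}; 4:faisk {noun,determiner}; 5:skebria {adverb}; 6:shouzoim {determiner}; 7:kaigit {adverb,determiner}.
Every candidate sequence violates at least one rule; no consistent tagging exists.

NO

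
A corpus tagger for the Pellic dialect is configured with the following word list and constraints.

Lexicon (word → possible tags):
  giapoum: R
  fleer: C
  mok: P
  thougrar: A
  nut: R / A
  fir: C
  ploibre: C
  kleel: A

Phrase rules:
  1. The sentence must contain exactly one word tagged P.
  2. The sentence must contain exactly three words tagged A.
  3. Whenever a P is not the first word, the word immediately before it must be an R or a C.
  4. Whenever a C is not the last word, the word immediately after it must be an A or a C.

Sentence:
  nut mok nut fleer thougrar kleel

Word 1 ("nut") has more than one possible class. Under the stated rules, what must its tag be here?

Candidates per position — 1:nut {R,A}; 2:mok {P}; 3:nut {R,A}; 4:fleer {C}; 5:thougrar {A}; 6:kleel {A}.
If word 1 were A, no tagging could satisfy rule 3; so word 1 is R.
If word 3 were R, no tagging could satisfy rule 2; so word 3 is A.
That leaves exactly one tagging: R P A C A A.
Check: rule 1 ✓; rule 2 ✓; rule 3 ✓; rule 4 ✓.

R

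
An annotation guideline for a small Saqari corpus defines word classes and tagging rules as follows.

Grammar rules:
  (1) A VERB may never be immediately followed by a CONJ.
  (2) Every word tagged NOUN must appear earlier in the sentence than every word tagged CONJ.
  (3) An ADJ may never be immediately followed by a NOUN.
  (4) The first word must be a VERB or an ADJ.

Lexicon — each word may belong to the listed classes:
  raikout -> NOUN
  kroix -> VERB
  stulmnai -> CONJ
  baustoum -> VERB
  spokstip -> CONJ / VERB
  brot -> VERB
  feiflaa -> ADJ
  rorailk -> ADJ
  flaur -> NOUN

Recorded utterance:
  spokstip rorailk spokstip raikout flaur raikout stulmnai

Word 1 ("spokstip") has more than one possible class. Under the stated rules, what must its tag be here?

VERB

Candidates per position — 1:spokstip {CONJ,VERB}; 2:rorailk {ADJ}; 3:spokstip {CONJ,VERB}; 4:raikout {NOUN}; 5:flaur {NOUN}; 6:raikout {NOUN}; 7:stulmnai {CONJ}.
Word 1 cannot be CONJ — rule 2 would then fail for every completion. It is VERB.
Word 3 cannot be CONJ — rule 2 would then fail for every completion. It is VERB.
The unique satisfying tagging is: VERB ADJ VERB NOUN NOUN NOUN CONJ.
Verifying each rule — rule 1 ok; rule 2 ok; rule 3 ok; rule 4 ok.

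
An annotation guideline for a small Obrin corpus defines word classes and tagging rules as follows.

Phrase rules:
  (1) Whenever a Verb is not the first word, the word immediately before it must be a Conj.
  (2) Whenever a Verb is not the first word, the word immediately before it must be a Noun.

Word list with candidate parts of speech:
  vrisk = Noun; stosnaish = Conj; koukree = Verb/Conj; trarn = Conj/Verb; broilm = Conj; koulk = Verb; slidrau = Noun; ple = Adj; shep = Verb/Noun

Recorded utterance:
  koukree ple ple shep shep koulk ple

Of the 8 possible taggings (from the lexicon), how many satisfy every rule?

Candidates per position — 1:koukree {Verb,Conj}; 2:ple {Adj}; 3:ple {Adj}; 4:shep {Verb,Noun}; 5:shep {Verb,Noun}; 6:koulk {Verb}; 7:ple {Adj}.
There are 8 candidate sequences in total.
Rule 1 cannot be satisfied by any choice of tags from the lexicon.
So there is no consistent tagging.
Count = 0.

0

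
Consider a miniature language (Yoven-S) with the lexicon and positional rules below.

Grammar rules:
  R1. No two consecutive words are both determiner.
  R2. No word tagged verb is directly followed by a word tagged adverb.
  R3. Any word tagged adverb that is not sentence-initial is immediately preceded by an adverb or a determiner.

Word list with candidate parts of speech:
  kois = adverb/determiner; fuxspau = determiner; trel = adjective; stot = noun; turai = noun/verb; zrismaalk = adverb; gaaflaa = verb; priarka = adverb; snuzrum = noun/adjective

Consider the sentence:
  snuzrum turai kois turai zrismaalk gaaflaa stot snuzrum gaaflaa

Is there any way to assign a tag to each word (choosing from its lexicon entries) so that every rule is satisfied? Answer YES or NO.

NO

Candidates per position — 1:snuzrum {noun,adjective}; 2:turai {noun,verb}; 3:kois {adverb,determiner}; 4:turai {noun,verb}; 5:zrismaalk {adverb}; 6:gaaflaa {verb}; 7:stot {noun}; 8:snuzrum {noun,adjective}; 9:gaaflaa {verb}.
Rule 3 cannot be satisfied by any choice of tags from the lexicon.
So there is no consistent tagging.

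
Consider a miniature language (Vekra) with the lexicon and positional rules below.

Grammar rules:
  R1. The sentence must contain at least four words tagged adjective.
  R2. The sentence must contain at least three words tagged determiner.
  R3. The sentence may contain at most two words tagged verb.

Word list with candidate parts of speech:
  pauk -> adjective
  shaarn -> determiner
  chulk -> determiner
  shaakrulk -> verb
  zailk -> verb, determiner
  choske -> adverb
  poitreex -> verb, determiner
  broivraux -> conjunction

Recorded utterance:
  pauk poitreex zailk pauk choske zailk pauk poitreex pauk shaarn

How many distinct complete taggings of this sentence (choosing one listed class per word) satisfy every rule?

11

Candidates per position — 1:pauk {adjective}; 2:poitreex {verb,determiner}; 3:zailk {verb,determiner}; 4:pauk {adjective}; 5:choske {adverb}; 6:zailk {verb,determiner}; 7:pauk {adjective}; 8:poitreex {verb,determiner}; 9:pauk {adjective}; 10:shaarn {determiner}.
There are 16 candidate sequences in total.
Checking each against the rules leaves 11 sequences.
Count = 11.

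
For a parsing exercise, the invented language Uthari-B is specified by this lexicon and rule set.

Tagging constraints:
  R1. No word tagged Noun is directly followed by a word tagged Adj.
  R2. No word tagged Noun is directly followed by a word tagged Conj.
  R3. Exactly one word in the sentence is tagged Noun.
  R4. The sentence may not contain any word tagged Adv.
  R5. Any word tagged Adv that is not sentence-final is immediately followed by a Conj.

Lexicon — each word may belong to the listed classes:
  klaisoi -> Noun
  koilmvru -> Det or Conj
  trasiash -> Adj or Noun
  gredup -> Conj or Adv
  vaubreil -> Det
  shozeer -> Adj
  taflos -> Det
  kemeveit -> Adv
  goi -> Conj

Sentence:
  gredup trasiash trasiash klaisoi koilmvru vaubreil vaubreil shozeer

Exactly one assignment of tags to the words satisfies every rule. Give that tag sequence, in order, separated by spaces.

Candidates per position — 1:gredup {Conj,Adv}; 2:trasiash {Adj,Noun}; 3:trasiash {Adj,Noun}; 4:klaisoi {Noun}; 5:koilmvru {Det,Conj}; 6:vaubreil {Det}; 7:vaubreil {Det}; 8:shozeer {Adj}.
Position 1: Adv is ruled out by rule 4; that leaves Conj.
Position 2: Noun is ruled out by rule 3; that leaves Adj.
Position 3: Noun is ruled out by rule 3; that leaves Adj.
Position 5: Conj is ruled out by rule 2; that leaves Det.
The unique satisfying tagging is: Conj Adj Adj Noun Det Det Det Adj.
Checking: rule 1 holds; rule 2 holds; rule 3 holds; rule 4 holds; rule 5 holds.

Conj Adj Adj Noun Det Det Det Adj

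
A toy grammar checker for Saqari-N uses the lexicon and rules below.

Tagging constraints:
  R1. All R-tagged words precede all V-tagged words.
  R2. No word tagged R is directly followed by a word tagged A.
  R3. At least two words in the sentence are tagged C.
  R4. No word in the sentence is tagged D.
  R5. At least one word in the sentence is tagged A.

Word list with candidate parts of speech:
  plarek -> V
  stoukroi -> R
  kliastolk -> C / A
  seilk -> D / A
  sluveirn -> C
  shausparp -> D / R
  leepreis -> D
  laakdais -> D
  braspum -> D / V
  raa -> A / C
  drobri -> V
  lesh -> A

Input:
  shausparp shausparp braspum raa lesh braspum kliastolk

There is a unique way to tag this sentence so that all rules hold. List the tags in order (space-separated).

Candidates per position — 1:shausparp {D,R}; 2:shausparp {D,R}; 3:braspum {D,V}; 4:raa {A,C}; 5:lesh {A}; 6:braspum {D,V}; 7:kliastolk {C,A}.
At position 1, choosing D makes rule 4 impossible to satisfy; hence R.
At position 2, choosing D makes rule 4 impossible to satisfy; hence R.
At position 3, choosing D makes rule 4 impossible to satisfy; hence V.
At position 4, choosing A makes rule 3 impossible to satisfy; hence C.
At position 6, choosing D makes rule 4 impossible to satisfy; hence V.
At position 7, choosing A makes rule 3 impossible to satisfy; hence C.
The unique satisfying tagging is: R R V C A V C.
Verifying each rule — rule 1 ok; rule 2 ok; rule 3 ok; rule 4 ok; rule 5 ok.

R R V C A V C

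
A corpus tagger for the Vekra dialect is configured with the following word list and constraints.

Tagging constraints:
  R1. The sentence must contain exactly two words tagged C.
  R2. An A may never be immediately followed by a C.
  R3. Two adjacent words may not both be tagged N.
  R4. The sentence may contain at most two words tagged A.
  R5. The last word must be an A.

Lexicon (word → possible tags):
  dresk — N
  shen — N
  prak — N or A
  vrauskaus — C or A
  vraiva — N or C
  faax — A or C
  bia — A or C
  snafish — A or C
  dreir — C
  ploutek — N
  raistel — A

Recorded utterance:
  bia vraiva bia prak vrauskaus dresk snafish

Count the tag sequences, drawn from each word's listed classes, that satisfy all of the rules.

3

Candidates per position — 1:bia {A,C}; 2:vraiva {N,C}; 3:bia {A,C}; 4:prak {N,A}; 5:vrauskaus {C,A}; 6:dresk {N}; 7:snafish {A,C}.
There are 64 candidate sequences in total.
The sequences that satisfy every rule: A N C N C N A; C N A N C N A; C N C N A N A.
Count = 3.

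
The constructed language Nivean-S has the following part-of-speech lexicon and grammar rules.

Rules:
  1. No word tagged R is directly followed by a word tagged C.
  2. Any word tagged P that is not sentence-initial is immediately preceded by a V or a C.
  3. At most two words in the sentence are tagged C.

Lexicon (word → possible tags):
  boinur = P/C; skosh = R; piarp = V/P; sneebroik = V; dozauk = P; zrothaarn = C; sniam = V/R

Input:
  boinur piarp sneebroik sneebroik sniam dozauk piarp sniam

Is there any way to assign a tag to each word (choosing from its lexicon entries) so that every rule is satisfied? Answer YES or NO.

YES

Candidates per position — 1:boinur {P,C}; 2:piarp {V,P}; 3:sneebroik {V}; 4:sneebroik {V}; 5:sniam {V,R}; 6:dozauk {P}; 7:piarp {V,P}; 8:sniam {V,R}.
One satisfying assignment: P V V V V P V R.
Verifying each rule — rule 1 ok; rule 2 ok; rule 3 ok.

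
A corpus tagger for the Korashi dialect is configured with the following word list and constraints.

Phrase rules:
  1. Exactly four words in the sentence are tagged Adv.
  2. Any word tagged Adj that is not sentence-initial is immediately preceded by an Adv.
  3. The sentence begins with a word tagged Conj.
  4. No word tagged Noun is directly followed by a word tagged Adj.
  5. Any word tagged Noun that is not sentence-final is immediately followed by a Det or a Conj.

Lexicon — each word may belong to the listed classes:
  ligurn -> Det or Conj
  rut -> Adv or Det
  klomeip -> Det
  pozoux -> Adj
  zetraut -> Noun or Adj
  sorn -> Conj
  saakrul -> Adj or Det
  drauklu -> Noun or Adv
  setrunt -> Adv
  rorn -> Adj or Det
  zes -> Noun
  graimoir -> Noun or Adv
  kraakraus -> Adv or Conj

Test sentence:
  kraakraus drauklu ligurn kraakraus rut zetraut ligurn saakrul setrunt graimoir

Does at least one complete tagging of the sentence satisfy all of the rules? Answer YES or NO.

YES

Candidates per position — 1:kraakraus {Adv,Conj}; 2:drauklu {Noun,Adv}; 3:ligurn {Det,Conj}; 4:kraakraus {Adv,Conj}; 5:rut {Adv,Det}; 6:zetraut {Noun,Adj}; 7:ligurn {Det,Conj}; 8:saakrul {Adj,Det}; 9:setrunt {Adv}; 10:graimoir {Noun,Adv}.
One satisfying assignment: Conj Adv Det Adv Adv Adj Conj Det Adv Noun.
Checking: rule 1 satisfied; rule 2 satisfied; rule 3 satisfied; rule 4 satisfied; rule 5 satisfied.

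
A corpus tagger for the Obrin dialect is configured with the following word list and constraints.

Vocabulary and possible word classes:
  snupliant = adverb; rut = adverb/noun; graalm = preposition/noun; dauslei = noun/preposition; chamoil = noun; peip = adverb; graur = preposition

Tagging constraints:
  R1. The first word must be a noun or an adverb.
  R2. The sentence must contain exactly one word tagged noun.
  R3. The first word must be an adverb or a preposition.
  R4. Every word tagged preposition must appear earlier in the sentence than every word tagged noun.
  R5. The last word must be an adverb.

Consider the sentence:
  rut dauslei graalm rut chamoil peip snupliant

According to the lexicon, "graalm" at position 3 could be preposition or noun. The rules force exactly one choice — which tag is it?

preposition

Candidates per position — 1:rut {adverb,noun}; 2:dauslei {noun,preposition}; 3:graalm {preposition,noun}; 4:rut {adverb,noun}; 5:chamoil {noun}; 6:peip {adverb}; 7:snupliant {adverb}.
Word 1 cannot be noun — rule 2 would then fail for every completion. It is adverb.
Word 2 cannot be noun — rule 2 would then fail for every completion. It is preposition.
Word 3 cannot be noun — rule 2 would then fail for every completion. It is preposition.
Word 4 cannot be noun — rule 2 would then fail for every completion. It is adverb.
The unique satisfying tagging is: adverb preposition preposition adverb noun adverb adverb.
Verifying each rule — rule 1 holds; rule 2 holds; rule 3 holds; rule 4 holds; rule 5 holds.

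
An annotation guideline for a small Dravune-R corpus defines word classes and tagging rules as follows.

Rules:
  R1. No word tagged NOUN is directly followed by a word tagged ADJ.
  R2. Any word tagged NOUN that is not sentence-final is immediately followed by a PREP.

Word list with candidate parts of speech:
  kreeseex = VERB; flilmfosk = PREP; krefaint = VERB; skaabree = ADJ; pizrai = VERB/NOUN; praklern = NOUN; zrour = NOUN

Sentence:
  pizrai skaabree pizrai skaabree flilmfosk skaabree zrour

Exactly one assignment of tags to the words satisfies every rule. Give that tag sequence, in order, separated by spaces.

VERB ADJ VERB ADJ PREP ADJ NOUN

Candidates per position — 1:pizrai {VERB,NOUN}; 2:skaabree {ADJ}; 3:pizrai {VERB,NOUN}; 4:skaabree {ADJ}; 5:flilmfosk {PREP}; 6:skaabree {ADJ}; 7:zrour {NOUN}.
At position 1, choosing NOUN makes rule 1 impossible to satisfy; hence VERB.
At position 3, choosing NOUN makes rule 1 impossible to satisfy; hence VERB.
That leaves exactly one tagging: VERB ADJ VERB ADJ PREP ADJ NOUN.
Checking: rule 1 holds; rule 2 holds.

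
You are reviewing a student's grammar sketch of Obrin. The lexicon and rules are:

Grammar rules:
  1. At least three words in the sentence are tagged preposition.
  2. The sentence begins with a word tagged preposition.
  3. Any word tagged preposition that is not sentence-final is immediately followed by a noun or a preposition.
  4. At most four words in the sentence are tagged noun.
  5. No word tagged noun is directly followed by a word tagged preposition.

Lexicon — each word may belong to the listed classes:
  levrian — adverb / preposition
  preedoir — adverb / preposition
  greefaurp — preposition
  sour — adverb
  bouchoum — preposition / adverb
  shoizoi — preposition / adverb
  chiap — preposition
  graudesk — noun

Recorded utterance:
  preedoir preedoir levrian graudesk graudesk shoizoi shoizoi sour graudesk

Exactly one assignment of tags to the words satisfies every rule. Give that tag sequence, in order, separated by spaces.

preposition preposition preposition noun noun adverb adverb adverb noun

Candidates per position — 1:preedoir {adverb,preposition}; 2:preedoir {adverb,preposition}; 3:levrian {adverb,preposition}; 4:graudesk {noun}; 5:graudesk {noun}; 6:shoizoi {preposition,adverb}; 7:shoizoi {preposition,adverb}; 8:sour {adverb}; 9:graudesk {noun}.
Position 1: tagging it adverb would leave rule 2 unsatisfiable, so it must be preposition.
Position 2: tagging it adverb would leave rule 3 unsatisfiable, so it must be preposition.
Position 3: tagging it adverb would leave rule 3 unsatisfiable, so it must be preposition.
Position 6: tagging it preposition would leave rule 3 unsatisfiable, so it must be adverb.
Position 7: tagging it preposition would leave rule 3 unsatisfiable, so it must be adverb.
That leaves exactly one tagging: preposition preposition preposition noun noun adverb adverb adverb noun.
Checking: rule 1 satisfied; rule 2 satisfied; rule 3 satisfied; rule 4 satisfied; rule 5 satisfied.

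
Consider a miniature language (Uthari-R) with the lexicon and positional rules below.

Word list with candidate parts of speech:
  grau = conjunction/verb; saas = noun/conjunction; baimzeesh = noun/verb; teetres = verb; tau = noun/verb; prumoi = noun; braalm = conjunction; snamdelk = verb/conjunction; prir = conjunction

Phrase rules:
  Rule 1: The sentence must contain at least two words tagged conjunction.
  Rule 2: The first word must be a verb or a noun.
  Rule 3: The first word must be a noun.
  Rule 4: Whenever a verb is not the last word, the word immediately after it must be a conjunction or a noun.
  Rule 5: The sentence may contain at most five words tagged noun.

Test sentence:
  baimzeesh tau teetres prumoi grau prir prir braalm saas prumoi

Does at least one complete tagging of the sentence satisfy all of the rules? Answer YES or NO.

Candidates per position — 1:baimzeesh {noun,verb}; 2:tau {noun,verb}; 3:teetres {verb}; 4:prumoi {noun}; 5:grau {conjunction,verb}; 6:prir {conjunction}; 7:prir {conjunction}; 8:braalm {conjunction}; 9:saas {noun,conjunction}; 10:prumoi {noun}.
One satisfying assignment: noun noun verb noun verb conjunction conjunction conjunction noun noun.
Verifying each rule — rule 1 satisfied; rule 2 satisfied; rule 3 satisfied; rule 4 satisfied; rule 5 satisfied.

YES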